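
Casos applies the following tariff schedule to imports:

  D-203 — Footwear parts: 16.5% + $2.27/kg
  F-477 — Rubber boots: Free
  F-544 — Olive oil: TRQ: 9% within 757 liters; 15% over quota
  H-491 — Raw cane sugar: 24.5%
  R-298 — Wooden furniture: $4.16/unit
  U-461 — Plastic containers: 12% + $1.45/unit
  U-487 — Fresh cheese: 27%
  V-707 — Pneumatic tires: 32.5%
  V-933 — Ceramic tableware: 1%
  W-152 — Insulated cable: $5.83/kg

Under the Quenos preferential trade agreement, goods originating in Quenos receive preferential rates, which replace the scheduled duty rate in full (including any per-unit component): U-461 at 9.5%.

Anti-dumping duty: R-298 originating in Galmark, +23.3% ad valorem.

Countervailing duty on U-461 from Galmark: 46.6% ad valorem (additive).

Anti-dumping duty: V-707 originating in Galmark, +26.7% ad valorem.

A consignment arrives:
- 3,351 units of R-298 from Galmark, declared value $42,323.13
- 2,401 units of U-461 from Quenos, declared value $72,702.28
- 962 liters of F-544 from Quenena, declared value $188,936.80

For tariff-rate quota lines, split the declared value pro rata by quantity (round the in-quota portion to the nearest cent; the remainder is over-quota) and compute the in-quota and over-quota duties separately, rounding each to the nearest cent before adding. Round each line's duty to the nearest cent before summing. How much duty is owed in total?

Line 1 (R-298, Galmark, 3,351 units, $42,323.13):
Base rate for R-298 is $4.16/unit.
Additional duty on R-298 from Galmark: +23.3% ad valorem. Applied ad valorem rate = 23.3%.
Duty = $42,323.13 × 23.3% + 3,351 × $4.16 = $23,801.45.
Line 2 (U-461, Quenos, 2,401 units, $72,702.28):
Base rate for U-461 is 12% + $1.45/unit.
Origin Quenos qualifies under the Casos–Quenos agreement and U-461 is covered: preferential rate 9.5% applies instead.
The additional-duty order on U-461 targets Galmark, not Quenos; it does not apply.
Duty = $72,702.28 × 9.5% = $6,906.72.
Line 3 (F-544, Quenena, 962 liters, $188,936.80):
Code F-544 is under a tariff-rate quota (threshold 757 liters). In-quota: 757 liters at 9%; over-quota: 205 liters at 15%.
Pro-rata value split: in-quota = $188,936.80 × 757/962 = $148,674.80; over-quota = $188,936.80 − $148,674.80 = $40,262.00.
In-quota duty = $148,674.80 × 9% = $13,380.73. Over-quota duty = $40,262.00 × 15% = $6,039.30.
Line duty = $13,380.73 + $6,039.30 = $19,420.03.
Total = $23,801.45 + $6,906.72 + $19,420.03 = $50,128.20.

$50,128.20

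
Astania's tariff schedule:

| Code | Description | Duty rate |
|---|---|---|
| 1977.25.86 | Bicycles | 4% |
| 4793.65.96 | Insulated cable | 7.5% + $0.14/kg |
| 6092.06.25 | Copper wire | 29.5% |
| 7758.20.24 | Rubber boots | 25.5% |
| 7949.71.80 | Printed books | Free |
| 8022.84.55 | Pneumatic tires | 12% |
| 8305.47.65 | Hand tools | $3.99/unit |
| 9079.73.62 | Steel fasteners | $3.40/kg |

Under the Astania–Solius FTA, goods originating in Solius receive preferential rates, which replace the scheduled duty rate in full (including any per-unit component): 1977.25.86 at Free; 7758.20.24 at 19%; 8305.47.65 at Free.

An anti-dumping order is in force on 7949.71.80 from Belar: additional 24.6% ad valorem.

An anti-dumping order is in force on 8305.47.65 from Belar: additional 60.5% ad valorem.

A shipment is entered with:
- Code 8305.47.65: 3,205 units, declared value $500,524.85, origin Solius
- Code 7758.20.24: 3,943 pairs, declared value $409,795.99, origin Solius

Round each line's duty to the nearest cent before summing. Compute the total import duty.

Line 1 (8305.47.65, Solius, 3,205 units, $500,524.85):
Base rate for 8305.47.65 is $3.99/unit.
Origin Solius qualifies under the Astania–Solius agreement and 8305.47.65 is covered: preferential rate Free applies instead.
The additional-duty order on 8305.47.65 targets Belar, not Solius; it does not apply.
Duty = $500,524.85 × 0% = $0.00.
Line 2 (7758.20.24, Solius, 3,943 pairs, $409,795.99):
Base rate for 7758.20.24 is 25.5%.
Origin Solius qualifies under the Astania–Solius agreement and 7758.20.24 is covered: preferential rate 19% applies instead.
Duty = $409,795.99 × 19% = $77,861.24.
Total = $0.00 + $77,861.24 = $77,861.24.

$77,861.24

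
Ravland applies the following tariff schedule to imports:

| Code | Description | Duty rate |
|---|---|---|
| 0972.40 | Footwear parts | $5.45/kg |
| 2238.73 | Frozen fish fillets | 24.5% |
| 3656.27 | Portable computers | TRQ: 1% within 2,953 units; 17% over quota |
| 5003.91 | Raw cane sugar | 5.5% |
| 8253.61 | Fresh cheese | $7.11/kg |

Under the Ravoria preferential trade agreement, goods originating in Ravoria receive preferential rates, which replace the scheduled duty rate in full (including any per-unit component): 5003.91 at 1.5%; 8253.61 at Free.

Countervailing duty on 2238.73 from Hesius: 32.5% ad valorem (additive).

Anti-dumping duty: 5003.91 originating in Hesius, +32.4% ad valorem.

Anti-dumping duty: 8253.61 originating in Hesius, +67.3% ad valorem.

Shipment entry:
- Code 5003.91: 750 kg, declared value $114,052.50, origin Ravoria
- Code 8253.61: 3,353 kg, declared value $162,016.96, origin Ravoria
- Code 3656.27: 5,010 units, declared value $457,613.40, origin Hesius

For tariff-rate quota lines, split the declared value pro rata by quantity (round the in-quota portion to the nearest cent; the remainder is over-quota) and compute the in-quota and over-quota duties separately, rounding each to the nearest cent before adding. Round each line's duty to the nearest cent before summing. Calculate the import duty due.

Line 1 (5003.91, Ravoria, 750 kg, $114,052.50):
Base rate for 5003.91 is 5.5%.
Origin Ravoria qualifies under the Ravland–Ravoria agreement and 5003.91 is covered: preferential rate 1.5% applies instead.
The additional-duty order on 5003.91 targets Hesius, not Ravoria; it does not apply.
Duty = $114,052.50 × 1.5% = $1,710.79.
Line 2 (8253.61, Ravoria, 3,353 kg, $162,016.96):
Base rate for 8253.61 is $7.11/kg.
Origin Ravoria qualifies under the Ravland–Ravoria agreement and 8253.61 is covered: preferential rate Free applies instead.
The additional-duty order on 8253.61 targets Hesius, not Ravoria; it does not apply.
Duty = $162,016.96 × 0% = $0.00.
Line 3 (3656.27, Hesius, 5,010 units, $457,613.40):
Code 3656.27 is under a tariff-rate quota (threshold 2,953 units). In-quota: 2,953 units at 1%; over-quota: 2,057 units at 17%.
Pro-rata value split: in-quota = $457,613.40 × 2,953/5,010 = $269,727.02; over-quota = $457,613.40 − $269,727.02 = $187,886.38.
In-quota duty = $269,727.02 × 1% = $2,697.27. Over-quota duty = $187,886.38 × 17% = $31,940.68.
Line duty = $2,697.27 + $31,940.68 = $34,637.95.
Total = $1,710.79 + $0.00 + $34,637.95 = $36,348.74.

$36,348.74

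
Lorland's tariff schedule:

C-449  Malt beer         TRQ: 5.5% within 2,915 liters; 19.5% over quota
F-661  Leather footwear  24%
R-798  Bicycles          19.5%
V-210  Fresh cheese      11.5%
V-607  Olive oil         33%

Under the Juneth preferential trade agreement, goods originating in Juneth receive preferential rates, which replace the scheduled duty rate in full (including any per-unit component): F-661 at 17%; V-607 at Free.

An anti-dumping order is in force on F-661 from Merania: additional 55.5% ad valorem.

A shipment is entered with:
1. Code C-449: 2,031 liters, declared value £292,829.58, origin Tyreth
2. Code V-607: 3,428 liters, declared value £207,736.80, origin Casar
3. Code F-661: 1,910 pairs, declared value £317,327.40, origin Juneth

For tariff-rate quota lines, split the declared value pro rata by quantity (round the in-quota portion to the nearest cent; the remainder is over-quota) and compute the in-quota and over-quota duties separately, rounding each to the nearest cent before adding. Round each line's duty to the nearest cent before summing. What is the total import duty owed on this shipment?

£138,604.43

Line 1 (C-449, Tyreth, 2,031 liters, £292,829.58):
Code C-449 is under a tariff-rate quota (threshold 2,915 liters). Quantity 2,031 liters is within the quota, so the in-quota rate 5.5% applies to the full value.
Duty = £292,829.58 × 5.5% = £16,105.63.
Line 2 (V-607, Casar, 3,428 liters, £207,736.80):
Base rate for V-607 is 33%.
V-607 has an FTA preferential rate, but origin Casar is not Juneth; base rate stands.
Duty = £207,736.80 × 33% = £68,553.14.
Line 3 (F-661, Juneth, 1,910 pairs, £317,327.40):
Base rate for F-661 is 24%.
Origin Juneth qualifies under the Lorland–Juneth agreement and F-661 is covered: preferential rate 17% applies instead.
The additional-duty order on F-661 targets Merania, not Juneth; it does not apply.
Duty = £317,327.40 × 17% = £53,945.66.
Total = £16,105.63 + £68,553.14 + £53,945.66 = £138,604.43.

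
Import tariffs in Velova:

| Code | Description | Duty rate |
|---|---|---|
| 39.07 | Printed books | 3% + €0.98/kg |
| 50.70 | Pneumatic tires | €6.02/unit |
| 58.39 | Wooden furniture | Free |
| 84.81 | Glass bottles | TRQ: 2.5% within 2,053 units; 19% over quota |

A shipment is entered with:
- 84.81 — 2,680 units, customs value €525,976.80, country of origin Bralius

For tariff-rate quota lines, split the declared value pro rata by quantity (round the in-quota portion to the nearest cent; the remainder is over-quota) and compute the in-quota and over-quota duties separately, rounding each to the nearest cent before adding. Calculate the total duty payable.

Line 1 (84.81, Bralius, 2,680 units, €525,976.80):
Code 84.81 is under a tariff-rate quota (threshold 2,053 units). In-quota: 2,053 units at 2.5%; over-quota: 627 units at 19%.
Pro-rata value split: in-quota = €525,976.80 × 2,053/2,680 = €402,921.78; over-quota = €525,976.80 − €402,921.78 = €123,055.02.
In-quota duty = €402,921.78 × 2.5% = €10,073.04. Over-quota duty = €123,055.02 × 19% = €23,380.45.
Line duty = €10,073.04 + €23,380.45 = €33,453.49.

€33,453.49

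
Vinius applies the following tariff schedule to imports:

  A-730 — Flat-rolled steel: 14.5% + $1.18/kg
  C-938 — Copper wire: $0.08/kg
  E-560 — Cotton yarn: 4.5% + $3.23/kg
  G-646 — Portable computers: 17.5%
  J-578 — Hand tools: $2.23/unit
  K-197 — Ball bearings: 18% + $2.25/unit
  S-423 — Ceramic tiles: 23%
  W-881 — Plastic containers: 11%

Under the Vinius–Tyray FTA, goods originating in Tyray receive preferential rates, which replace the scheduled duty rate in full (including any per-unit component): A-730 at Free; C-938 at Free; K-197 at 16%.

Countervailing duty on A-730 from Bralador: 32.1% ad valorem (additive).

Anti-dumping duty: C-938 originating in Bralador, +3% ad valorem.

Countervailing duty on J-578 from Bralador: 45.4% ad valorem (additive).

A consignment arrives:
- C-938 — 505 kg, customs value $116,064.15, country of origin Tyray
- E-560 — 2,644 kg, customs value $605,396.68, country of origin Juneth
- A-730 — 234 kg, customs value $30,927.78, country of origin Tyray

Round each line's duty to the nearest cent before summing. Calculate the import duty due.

$35,782.97

Line 1 (C-938, Tyray, 505 kg, $116,064.15):
Base rate for C-938 is $0.08/kg.
Origin Tyray qualifies under the Vinius–Tyray agreement and C-938 is covered: preferential rate Free applies instead.
The additional-duty order on C-938 targets Bralador, not Tyray; it does not apply.
Duty = $116,064.15 × 0% = $0.00.
Line 2 (E-560, Juneth, 2,644 kg, $605,396.68):
Base rate for E-560 is 4.5% + $3.23/kg.
Duty = $605,396.68 × 4.5% + 2,644 × $3.23 = $35,782.97.
Line 3 (A-730, Tyray, 234 kg, $30,927.78):
Base rate for A-730 is 14.5% + $1.18/kg.
Origin Tyray qualifies under the Vinius–Tyray agreement and A-730 is covered: preferential rate Free applies instead.
The additional-duty order on A-730 targets Bralador, not Tyray; it does not apply.
Duty = $30,927.78 × 0% = $0.00.
Total = $0.00 + $35,782.97 + $0.00 = $35,782.97.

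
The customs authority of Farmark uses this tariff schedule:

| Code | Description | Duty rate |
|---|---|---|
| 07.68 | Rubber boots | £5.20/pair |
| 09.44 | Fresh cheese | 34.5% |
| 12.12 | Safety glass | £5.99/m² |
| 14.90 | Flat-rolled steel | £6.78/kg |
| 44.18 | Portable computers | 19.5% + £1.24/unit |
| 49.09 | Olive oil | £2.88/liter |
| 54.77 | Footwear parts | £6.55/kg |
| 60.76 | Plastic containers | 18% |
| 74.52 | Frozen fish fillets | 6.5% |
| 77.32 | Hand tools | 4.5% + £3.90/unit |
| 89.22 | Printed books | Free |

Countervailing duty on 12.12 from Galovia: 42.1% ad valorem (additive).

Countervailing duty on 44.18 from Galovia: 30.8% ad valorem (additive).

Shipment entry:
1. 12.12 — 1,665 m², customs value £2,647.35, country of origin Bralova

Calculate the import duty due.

Line 1 (12.12, Bralova, 1,665 m², £2,647.35):
Base rate for 12.12 is £5.99/m².
The additional-duty order on 12.12 targets Galovia, not Bralova; it does not apply.
Duty = 1,665 × £5.99 = £9,973.35.

£9,973.35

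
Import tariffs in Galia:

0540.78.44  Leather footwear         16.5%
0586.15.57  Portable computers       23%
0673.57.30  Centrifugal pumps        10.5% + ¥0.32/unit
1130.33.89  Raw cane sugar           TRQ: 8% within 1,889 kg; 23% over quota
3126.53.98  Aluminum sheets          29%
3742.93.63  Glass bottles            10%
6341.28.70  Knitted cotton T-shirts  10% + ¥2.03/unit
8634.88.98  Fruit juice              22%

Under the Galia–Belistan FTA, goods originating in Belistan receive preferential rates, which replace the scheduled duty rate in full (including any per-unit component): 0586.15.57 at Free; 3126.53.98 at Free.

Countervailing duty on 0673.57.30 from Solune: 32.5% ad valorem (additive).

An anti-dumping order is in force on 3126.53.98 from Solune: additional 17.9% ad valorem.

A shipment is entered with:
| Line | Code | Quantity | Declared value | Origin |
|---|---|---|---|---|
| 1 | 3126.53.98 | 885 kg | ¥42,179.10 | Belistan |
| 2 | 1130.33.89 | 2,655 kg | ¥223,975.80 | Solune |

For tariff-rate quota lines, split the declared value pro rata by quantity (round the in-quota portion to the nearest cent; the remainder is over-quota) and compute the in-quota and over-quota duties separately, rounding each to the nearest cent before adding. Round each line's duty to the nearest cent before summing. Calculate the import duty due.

Line 1 (3126.53.98, Belistan, 885 kg, ¥42,179.10):
Base rate for 3126.53.98 is 29%.
Origin Belistan qualifies under the Galia–Belistan agreement and 3126.53.98 is covered: preferential rate Free applies instead.
The additional-duty order on 3126.53.98 targets Solune, not Belistan; it does not apply.
Duty = ¥42,179.10 × 0% = ¥0.00.
Line 2 (1130.33.89, Solune, 2,655 kg, ¥223,975.80):
Code 1130.33.89 is under a tariff-rate quota (threshold 1,889 kg). In-quota: 1,889 kg at 8%; over-quota: 766 kg at 23%.
Pro-rata value split: in-quota = ¥223,975.80 × 1,889/2,655 = ¥159,356.04; over-quota = ¥223,975.80 − ¥159,356.04 = ¥64,619.76.
In-quota duty = ¥159,356.04 × 8% = ¥12,748.48. Over-quota duty = ¥64,619.76 × 23% = ¥14,862.54.
Line duty = ¥12,748.48 + ¥14,862.54 = ¥27,611.02.
Total = ¥0.00 + ¥27,611.02 = ¥27,611.02.

¥27,611.02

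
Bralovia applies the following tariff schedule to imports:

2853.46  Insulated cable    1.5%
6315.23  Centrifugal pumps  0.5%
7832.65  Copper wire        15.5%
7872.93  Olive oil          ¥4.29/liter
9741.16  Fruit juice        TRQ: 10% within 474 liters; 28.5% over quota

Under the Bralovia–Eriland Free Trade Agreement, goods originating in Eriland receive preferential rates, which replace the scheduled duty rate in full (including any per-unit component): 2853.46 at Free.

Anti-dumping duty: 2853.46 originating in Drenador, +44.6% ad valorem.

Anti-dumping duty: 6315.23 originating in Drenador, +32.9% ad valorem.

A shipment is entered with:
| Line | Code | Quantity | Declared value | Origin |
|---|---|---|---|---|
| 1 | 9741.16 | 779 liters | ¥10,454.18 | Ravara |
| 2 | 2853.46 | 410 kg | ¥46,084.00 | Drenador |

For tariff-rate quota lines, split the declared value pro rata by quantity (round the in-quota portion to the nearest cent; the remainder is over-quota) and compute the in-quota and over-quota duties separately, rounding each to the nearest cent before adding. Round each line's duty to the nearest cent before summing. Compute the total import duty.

Line 1 (9741.16, Ravara, 779 liters, ¥10,454.18):
Code 9741.16 is under a tariff-rate quota (threshold 474 liters). In-quota: 474 liters at 10%; over-quota: 305 liters at 28.5%.
Pro-rata value split: in-quota = ¥10,454.18 × 474/779 = ¥6,361.08; over-quota = ¥10,454.18 − ¥6,361.08 = ¥4,093.10.
In-quota duty = ¥6,361.08 × 10% = ¥636.11. Over-quota duty = ¥4,093.10 × 28.5% = ¥1,166.53.
Line duty = ¥636.11 + ¥1,166.53 = ¥1,802.64.
Line 2 (2853.46, Drenador, 410 kg, ¥46,084.00):
Base rate for 2853.46 is 1.5%.
2853.46 has an FTA preferential rate, but origin Drenador is not Eriland; base rate stands.
Additional duty on 2853.46 from Drenador: +44.6%. Applied ad valorem rate: 1.5% + 44.6% = 46.1%.
Duty = ¥46,084.00 × 46.1% = ¥21,244.72.
Total = ¥1,802.64 + ¥21,244.72 = ¥23,047.36.

¥23,047.36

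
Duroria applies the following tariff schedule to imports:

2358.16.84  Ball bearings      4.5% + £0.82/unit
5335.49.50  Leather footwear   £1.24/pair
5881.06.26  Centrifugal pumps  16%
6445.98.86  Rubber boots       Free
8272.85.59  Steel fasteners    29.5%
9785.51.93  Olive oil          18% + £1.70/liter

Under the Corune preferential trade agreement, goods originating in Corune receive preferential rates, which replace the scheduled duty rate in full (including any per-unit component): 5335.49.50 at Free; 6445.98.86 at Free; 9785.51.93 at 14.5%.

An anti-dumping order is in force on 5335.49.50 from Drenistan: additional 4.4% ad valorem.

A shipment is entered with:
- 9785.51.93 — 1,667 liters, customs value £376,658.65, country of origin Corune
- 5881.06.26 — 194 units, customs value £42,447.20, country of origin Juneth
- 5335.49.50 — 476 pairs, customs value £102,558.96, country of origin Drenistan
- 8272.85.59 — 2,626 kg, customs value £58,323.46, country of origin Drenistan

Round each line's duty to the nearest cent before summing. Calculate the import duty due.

£83,715.30

Line 1 (9785.51.93, Corune, 1,667 liters, £376,658.65):
Base rate for 9785.51.93 is 18% + £1.70/liter.
Origin Corune qualifies under the Duroria–Corune agreement and 9785.51.93 is covered: preferential rate 14.5% applies instead.
Duty = £376,658.65 × 14.5% = £54,615.50.
Line 2 (5881.06.26, Juneth, 194 units, £42,447.20):
Base rate for 5881.06.26 is 16%.
Duty = £42,447.20 × 16% = £6,791.55.
Line 3 (5335.49.50, Drenistan, 476 pairs, £102,558.96):
Base rate for 5335.49.50 is £1.24/pair.
5335.49.50 has an FTA preferential rate, but origin Drenistan is not Corune; base rate stands.
Additional duty on 5335.49.50 from Drenistan: +4.4% ad valorem. Applied ad valorem rate = 4.4%.
Duty = £102,558.96 × 4.4% + 476 × £1.24 = £5,102.83.
Line 4 (8272.85.59, Drenistan, 2,626 kg, £58,323.46):
Base rate for 8272.85.59 is 29.5%.
Duty = £58,323.46 × 29.5% = £17,205.42.
Total = £54,615.50 + £6,791.55 + £5,102.83 + £17,205.42 = £83,715.30.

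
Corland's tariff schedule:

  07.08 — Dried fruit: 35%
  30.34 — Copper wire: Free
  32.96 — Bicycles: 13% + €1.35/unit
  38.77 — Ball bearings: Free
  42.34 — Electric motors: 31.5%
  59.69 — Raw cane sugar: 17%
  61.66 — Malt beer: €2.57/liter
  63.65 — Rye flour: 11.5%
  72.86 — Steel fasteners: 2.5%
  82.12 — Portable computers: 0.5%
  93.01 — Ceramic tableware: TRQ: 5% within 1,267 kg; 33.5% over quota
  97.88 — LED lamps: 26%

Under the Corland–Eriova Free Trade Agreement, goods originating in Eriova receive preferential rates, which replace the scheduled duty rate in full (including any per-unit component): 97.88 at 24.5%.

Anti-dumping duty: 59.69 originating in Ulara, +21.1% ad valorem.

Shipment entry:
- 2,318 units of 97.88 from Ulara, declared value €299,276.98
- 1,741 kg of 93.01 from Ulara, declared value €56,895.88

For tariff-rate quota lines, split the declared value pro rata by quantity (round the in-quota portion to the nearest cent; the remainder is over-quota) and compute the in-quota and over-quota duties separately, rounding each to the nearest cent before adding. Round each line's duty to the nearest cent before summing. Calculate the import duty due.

Line 1 (97.88, Ulara, 2,318 units, €299,276.98):
Base rate for 97.88 is 26%.
97.88 has an FTA preferential rate, but origin Ulara is not Eriova; base rate stands.
Duty = €299,276.98 × 26% = €77,812.01.
Line 2 (93.01, Ulara, 1,741 kg, €56,895.88):
Code 93.01 is under a tariff-rate quota (threshold 1,267 kg). In-quota: 1,267 kg at 5%; over-quota: 474 kg at 33.5%.
Pro-rata value split: in-quota = €56,895.88 × 1,267/1,741 = €41,405.56; over-quota = €56,895.88 − €41,405.56 = €15,490.32.
In-quota duty = €41,405.56 × 5% = €2,070.28. Over-quota duty = €15,490.32 × 33.5% = €5,189.26.
Line duty = €2,070.28 + €5,189.26 = €7,259.54.
Total = €77,812.01 + €7,259.54 = €85,071.55.

€85,071.55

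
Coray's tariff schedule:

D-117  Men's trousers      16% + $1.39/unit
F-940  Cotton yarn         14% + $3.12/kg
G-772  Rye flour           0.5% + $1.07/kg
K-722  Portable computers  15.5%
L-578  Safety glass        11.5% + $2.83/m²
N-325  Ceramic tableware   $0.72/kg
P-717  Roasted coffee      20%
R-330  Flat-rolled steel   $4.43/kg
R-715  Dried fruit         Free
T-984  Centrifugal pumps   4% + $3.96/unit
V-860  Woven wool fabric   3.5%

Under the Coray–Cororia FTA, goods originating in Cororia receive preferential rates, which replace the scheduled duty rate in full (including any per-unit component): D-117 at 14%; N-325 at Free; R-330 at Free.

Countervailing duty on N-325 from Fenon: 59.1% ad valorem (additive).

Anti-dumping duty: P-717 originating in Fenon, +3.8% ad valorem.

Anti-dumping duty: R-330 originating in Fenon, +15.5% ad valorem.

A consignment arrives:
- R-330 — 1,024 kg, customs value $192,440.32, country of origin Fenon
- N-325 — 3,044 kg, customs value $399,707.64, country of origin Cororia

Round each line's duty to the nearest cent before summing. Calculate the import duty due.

$34,364.57

Line 1 (R-330, Fenon, 1,024 kg, $192,440.32):
Base rate for R-330 is $4.43/kg.
R-330 has an FTA preferential rate, but origin Fenon is not Cororia; base rate stands.
Additional duty on R-330 from Fenon: +15.5% ad valorem. Applied ad valorem rate = 15.5%.
Duty = $192,440.32 × 15.5% + 1,024 × $4.43 = $34,364.57.
Line 2 (N-325, Cororia, 3,044 kg, $399,707.64):
Base rate for N-325 is $0.72/kg.
Origin Cororia qualifies under the Coray–Cororia agreement and N-325 is covered: preferential rate Free applies instead.
The additional-duty order on N-325 targets Fenon, not Cororia; it does not apply.
Duty = $399,707.64 × 0% = $0.00.
Total = $34,364.57 + $0.00 = $34,364.57.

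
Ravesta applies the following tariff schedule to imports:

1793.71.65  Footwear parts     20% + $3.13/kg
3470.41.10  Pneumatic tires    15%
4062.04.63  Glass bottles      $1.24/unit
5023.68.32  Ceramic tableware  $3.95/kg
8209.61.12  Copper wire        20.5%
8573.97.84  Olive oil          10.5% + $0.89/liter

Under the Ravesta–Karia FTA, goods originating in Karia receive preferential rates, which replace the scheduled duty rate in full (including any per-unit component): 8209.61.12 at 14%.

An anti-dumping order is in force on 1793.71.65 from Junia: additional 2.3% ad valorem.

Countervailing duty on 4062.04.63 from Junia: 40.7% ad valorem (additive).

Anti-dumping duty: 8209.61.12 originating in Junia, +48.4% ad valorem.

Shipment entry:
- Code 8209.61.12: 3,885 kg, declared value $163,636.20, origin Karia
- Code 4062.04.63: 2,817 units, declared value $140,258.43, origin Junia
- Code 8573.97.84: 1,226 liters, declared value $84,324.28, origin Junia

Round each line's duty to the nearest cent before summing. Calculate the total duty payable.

Line 1 (8209.61.12, Karia, 3,885 kg, $163,636.20):
Base rate for 8209.61.12 is 20.5%.
Origin Karia qualifies under the Ravesta–Karia agreement and 8209.61.12 is covered: preferential rate 14% applies instead.
The additional-duty order on 8209.61.12 targets Junia, not Karia; it does not apply.
Duty = $163,636.20 × 14% = $22,909.07.
Line 2 (4062.04.63, Junia, 2,817 units, $140,258.43):
Base rate for 4062.04.63 is $1.24/unit.
Additional duty on 4062.04.63 from Junia: +40.7% ad valorem. Applied ad valorem rate = 40.7%.
Duty = $140,258.43 × 40.7% + 2,817 × $1.24 = $60,578.26.
Line 3 (8573.97.84, Junia, 1,226 liters, $84,324.28):
Base rate for 8573.97.84 is 10.5% + $0.89/liter.
Duty = $84,324.28 × 10.5% + 1,226 × $0.89 = $9,945.19.
Total = $22,909.07 + $60,578.26 + $9,945.19 = $93,432.52.

$93,432.52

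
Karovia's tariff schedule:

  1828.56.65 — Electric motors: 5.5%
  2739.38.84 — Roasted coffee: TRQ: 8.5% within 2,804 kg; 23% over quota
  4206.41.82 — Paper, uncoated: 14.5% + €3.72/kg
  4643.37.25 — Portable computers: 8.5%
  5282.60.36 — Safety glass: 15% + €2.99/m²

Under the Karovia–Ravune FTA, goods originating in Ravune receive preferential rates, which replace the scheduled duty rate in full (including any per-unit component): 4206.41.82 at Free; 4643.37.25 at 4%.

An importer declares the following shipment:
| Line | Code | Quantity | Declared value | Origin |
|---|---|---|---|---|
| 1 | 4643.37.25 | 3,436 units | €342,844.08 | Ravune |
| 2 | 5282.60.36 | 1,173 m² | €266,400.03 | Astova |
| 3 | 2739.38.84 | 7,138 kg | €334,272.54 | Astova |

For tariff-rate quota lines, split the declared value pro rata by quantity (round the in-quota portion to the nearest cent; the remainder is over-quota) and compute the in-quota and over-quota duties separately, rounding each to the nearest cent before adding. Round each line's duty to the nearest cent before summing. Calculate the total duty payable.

€115,023.57

Line 1 (4643.37.25, Ravune, 3,436 units, €342,844.08):
Base rate for 4643.37.25 is 8.5%.
Origin Ravune qualifies under the Karovia–Ravune agreement and 4643.37.25 is covered: preferential rate 4% applies instead.
Duty = €342,844.08 × 4% = €13,713.76.
Line 2 (5282.60.36, Astova, 1,173 m², €266,400.03):
Base rate for 5282.60.36 is 15% + €2.99/m².
Duty = €266,400.03 × 15% + 1,173 × €2.99 = €43,467.27.
Line 3 (2739.38.84, Astova, 7,138 kg, €334,272.54):
Code 2739.38.84 is under a tariff-rate quota (threshold 2,804 kg). In-quota: 2,804 kg at 8.5%; over-quota: 4,334 kg at 23%.
Pro-rata value split: in-quota = €334,272.54 × 2,804/7,138 = €131,311.32; over-quota = €334,272.54 − €131,311.32 = €202,961.22.
In-quota duty = €131,311.32 × 8.5% = €11,161.46. Over-quota duty = €202,961.22 × 23% = €46,681.08.
Line duty = €11,161.46 + €46,681.08 = €57,842.54.
Total = €13,713.76 + €43,467.27 + €57,842.54 = €115,023.57.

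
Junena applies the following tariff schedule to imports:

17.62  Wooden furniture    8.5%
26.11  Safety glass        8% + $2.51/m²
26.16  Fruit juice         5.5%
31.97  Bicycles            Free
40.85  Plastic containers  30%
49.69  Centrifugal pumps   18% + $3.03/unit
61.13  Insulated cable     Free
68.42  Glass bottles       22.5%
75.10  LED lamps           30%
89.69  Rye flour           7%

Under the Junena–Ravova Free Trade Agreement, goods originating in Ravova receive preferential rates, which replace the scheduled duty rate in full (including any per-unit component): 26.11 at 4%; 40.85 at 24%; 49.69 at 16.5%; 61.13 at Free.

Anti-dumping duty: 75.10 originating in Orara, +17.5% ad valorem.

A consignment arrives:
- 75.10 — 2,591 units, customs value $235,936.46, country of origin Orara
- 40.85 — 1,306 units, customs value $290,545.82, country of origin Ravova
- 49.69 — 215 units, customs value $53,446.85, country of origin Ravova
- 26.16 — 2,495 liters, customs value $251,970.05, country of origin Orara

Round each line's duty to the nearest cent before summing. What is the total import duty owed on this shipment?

Line 1 (75.10, Orara, 2,591 units, $235,936.46):
Base rate for 75.10 is 30%.
Additional duty on 75.10 from Orara: +17.5%. Applied ad valorem rate: 30% + 17.5% = 47.5%.
Duty = $235,936.46 × 47.5% = $112,069.82.
Line 2 (40.85, Ravova, 1,306 units, $290,545.82):
Base rate for 40.85 is 30%.
Origin Ravova qualifies under the Junena–Ravova agreement and 40.85 is covered: preferential rate 24% applies instead.
Duty = $290,545.82 × 24% = $69,731.00.
Line 3 (49.69, Ravova, 215 units, $53,446.85):
Base rate for 49.69 is 18% + $3.03/unit.
Origin Ravova qualifies under the Junena–Ravova agreement and 49.69 is covered: preferential rate 16.5% applies instead.
Duty = $53,446.85 × 16.5% = $8,818.73.
Line 4 (26.16, Orara, 2,495 liters, $251,970.05):
Base rate for 26.16 is 5.5%.
Duty = $251,970.05 × 5.5% = $13,858.35.
Total = $112,069.82 + $69,731.00 + $8,818.73 + $13,858.35 = $204,477.90.

$204,477.90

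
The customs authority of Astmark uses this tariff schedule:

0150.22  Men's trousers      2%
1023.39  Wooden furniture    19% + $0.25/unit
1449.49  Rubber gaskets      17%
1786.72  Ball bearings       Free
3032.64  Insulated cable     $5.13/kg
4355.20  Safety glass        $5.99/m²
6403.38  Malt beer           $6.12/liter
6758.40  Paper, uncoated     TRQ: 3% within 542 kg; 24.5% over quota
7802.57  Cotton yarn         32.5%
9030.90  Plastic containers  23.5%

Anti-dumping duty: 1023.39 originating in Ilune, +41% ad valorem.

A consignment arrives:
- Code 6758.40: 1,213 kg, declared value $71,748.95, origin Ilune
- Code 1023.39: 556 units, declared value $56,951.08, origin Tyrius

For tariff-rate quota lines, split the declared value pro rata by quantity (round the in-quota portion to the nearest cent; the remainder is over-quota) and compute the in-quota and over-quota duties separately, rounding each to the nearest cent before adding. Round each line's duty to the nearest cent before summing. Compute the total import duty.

$21,645.45

Line 1 (6758.40, Ilune, 1,213 kg, $71,748.95):
Code 6758.40 is under a tariff-rate quota (threshold 542 kg). In-quota: 542 kg at 3%; over-quota: 671 kg at 24.5%.
Pro-rata value split: in-quota = $71,748.95 × 542/1,213 = $32,059.30; over-quota = $71,748.95 − $32,059.30 = $39,689.65.
In-quota duty = $32,059.30 × 3% = $961.78. Over-quota duty = $39,689.65 × 24.5% = $9,723.96.
Line duty = $961.78 + $9,723.96 = $10,685.74.
Line 2 (1023.39, Tyrius, 556 units, $56,951.08):
Base rate for 1023.39 is 19% + $0.25/unit.
The additional-duty order on 1023.39 targets Ilune, not Tyrius; it does not apply.
Duty = $56,951.08 × 19% + 556 × $0.25 = $10,959.71.
Total = $10,685.74 + $10,959.71 = $21,645.45.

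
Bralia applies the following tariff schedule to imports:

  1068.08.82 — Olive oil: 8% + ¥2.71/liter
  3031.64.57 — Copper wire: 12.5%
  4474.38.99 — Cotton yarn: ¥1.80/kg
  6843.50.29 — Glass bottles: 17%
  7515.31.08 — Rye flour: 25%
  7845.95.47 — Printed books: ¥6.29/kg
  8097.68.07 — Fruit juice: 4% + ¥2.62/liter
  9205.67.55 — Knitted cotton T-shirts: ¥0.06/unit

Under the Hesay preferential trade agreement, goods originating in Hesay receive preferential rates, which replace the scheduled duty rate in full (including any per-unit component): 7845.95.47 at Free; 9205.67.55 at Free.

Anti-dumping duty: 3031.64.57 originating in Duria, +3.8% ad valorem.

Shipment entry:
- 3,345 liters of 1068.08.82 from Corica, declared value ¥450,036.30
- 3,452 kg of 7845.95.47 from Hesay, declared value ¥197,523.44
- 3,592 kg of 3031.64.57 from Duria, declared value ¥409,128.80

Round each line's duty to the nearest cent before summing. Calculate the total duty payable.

Line 1 (1068.08.82, Corica, 3,345 liters, ¥450,036.30):
Base rate for 1068.08.82 is 8% + ¥2.71/liter.
Duty = ¥450,036.30 × 8% + 3,345 × ¥2.71 = ¥45,067.85.
Line 2 (7845.95.47, Hesay, 3,452 kg, ¥197,523.44):
Base rate for 7845.95.47 is ¥6.29/kg.
Origin Hesay qualifies under the Bralia–Hesay agreement and 7845.95.47 is covered: preferential rate Free applies instead.
Duty = ¥197,523.44 × 0% = ¥0.00.
Line 3 (3031.64.57, Duria, 3,592 kg, ¥409,128.80):
Base rate for 3031.64.57 is 12.5%.
Additional duty on 3031.64.57 from Duria: +3.8%. Applied ad valorem rate: 12.5% + 3.8% = 16.3%.
Duty = ¥409,128.80 × 16.3% = ¥66,687.99.
Total = ¥45,067.85 + ¥0.00 + ¥66,687.99 = ¥111,755.84.

¥111,755.84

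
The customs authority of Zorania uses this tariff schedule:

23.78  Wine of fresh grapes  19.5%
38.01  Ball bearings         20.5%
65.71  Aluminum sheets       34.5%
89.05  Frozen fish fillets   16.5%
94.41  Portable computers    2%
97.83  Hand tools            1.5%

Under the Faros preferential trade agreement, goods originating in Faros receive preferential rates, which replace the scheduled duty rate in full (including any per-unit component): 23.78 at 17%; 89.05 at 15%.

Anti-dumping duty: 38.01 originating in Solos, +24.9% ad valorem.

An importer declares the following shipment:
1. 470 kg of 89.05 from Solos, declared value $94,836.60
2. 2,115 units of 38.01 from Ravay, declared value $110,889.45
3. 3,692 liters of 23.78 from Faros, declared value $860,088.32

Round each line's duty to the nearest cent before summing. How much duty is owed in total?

$184,595.39

Line 1 (89.05, Solos, 470 kg, $94,836.60):
Base rate for 89.05 is 16.5%.
89.05 has an FTA preferential rate, but origin Solos is not Faros; base rate stands.
Duty = $94,836.60 × 16.5% = $15,648.04.
Line 2 (38.01, Ravay, 2,115 units, $110,889.45):
Base rate for 38.01 is 20.5%.
The additional-duty order on 38.01 targets Solos, not Ravay; it does not apply.
Duty = $110,889.45 × 20.5% = $22,732.34.
Line 3 (23.78, Faros, 3,692 liters, $860,088.32):
Base rate for 23.78 is 19.5%.
Origin Faros qualifies under the Zorania–Faros agreement and 23.78 is covered: preferential rate 17% applies instead.
Duty = $860,088.32 × 17% = $146,215.01.
Total = $15,648.04 + $22,732.34 + $146,215.01 = $184,595.39.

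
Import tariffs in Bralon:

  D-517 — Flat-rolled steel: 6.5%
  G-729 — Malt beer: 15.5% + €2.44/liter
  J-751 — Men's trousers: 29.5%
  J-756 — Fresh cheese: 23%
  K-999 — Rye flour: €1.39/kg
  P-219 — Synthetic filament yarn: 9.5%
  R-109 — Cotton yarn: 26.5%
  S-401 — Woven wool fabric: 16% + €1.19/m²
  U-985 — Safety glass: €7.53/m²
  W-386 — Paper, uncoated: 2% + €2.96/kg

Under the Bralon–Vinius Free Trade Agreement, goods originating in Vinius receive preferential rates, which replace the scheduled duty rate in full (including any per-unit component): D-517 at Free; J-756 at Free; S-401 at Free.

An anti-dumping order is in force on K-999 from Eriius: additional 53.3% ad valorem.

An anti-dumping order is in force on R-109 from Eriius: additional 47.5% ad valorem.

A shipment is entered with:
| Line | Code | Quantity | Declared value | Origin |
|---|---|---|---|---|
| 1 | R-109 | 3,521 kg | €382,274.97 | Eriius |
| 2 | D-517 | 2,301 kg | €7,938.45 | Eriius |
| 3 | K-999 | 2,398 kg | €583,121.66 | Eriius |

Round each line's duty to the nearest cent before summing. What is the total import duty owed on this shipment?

€597,536.54

Line 1 (R-109, Eriius, 3,521 kg, €382,274.97):
Base rate for R-109 is 26.5%.
Additional duty on R-109 from Eriius: +47.5%. Applied ad valorem rate: 26.5% + 47.5% = 74%.
Duty = €382,274.97 × 74% = €282,883.48.
Line 2 (D-517, Eriius, 2,301 kg, €7,938.45):
Base rate for D-517 is 6.5%.
D-517 has an FTA preferential rate, but origin Eriius is not Vinius; base rate stands.
Duty = €7,938.45 × 6.5% = €516.00.
Line 3 (K-999, Eriius, 2,398 kg, €583,121.66):
Base rate for K-999 is €1.39/kg.
Additional duty on K-999 from Eriius: +53.3% ad valorem. Applied ad valorem rate = 53.3%.
Duty = €583,121.66 × 53.3% + 2,398 × €1.39 = €314,137.06.
Total = €282,883.48 + €516.00 + €314,137.06 = €597,536.54.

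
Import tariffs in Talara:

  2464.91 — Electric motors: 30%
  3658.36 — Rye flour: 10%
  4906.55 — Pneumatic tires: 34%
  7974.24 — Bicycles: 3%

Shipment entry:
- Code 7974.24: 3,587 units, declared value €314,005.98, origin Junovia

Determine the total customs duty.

€9,420.18

Line 1 (7974.24, Junovia, 3,587 units, €314,005.98):
Base rate for 7974.24 is 3%.
Duty = €314,005.98 × 3% = €9,420.18.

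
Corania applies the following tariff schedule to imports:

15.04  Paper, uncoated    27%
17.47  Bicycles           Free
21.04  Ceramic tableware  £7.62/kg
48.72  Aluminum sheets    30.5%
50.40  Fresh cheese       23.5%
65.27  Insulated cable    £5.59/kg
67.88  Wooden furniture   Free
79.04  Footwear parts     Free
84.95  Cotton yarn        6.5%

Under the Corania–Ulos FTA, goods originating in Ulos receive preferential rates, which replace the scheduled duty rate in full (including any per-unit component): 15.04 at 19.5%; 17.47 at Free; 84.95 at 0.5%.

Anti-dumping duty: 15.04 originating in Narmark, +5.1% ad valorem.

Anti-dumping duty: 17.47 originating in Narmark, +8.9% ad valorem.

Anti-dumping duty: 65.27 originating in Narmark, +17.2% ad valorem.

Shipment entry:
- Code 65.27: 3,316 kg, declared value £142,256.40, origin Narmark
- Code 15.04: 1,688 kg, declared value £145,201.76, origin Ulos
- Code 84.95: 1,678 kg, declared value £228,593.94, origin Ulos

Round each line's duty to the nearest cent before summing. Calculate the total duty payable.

£72,461.85

Line 1 (65.27, Narmark, 3,316 kg, £142,256.40):
Base rate for 65.27 is £5.59/kg.
Additional duty on 65.27 from Narmark: +17.2% ad valorem. Applied ad valorem rate = 17.2%.
Duty = £142,256.40 × 17.2% + 3,316 × £5.59 = £43,004.54.
Line 2 (15.04, Ulos, 1,688 kg, £145,201.76):
Base rate for 15.04 is 27%.
Origin Ulos qualifies under the Corania–Ulos agreement and 15.04 is covered: preferential rate 19.5% applies instead.
The additional-duty order on 15.04 targets Narmark, not Ulos; it does not apply.
Duty = £145,201.76 × 19.5% = £28,314.34.
Line 3 (84.95, Ulos, 1,678 kg, £228,593.94):
Base rate for 84.95 is 6.5%.
Origin Ulos qualifies under the Corania–Ulos agreement and 84.95 is covered: preferential rate 0.5% applies instead.
Duty = £228,593.94 × 0.5% = £1,142.97.
Total = £43,004.54 + £28,314.34 + £1,142.97 = £72,461.85.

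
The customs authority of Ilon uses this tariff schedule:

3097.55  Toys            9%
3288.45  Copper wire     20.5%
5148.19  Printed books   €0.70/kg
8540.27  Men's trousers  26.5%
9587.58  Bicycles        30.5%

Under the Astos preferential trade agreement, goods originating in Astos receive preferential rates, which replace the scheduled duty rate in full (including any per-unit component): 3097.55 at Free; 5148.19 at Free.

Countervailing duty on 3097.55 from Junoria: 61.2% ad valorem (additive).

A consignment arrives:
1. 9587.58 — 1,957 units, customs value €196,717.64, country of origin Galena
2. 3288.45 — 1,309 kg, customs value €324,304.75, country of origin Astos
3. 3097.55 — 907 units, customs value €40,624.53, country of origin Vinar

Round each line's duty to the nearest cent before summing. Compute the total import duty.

€130,137.56

Line 1 (9587.58, Galena, 1,957 units, €196,717.64):
Base rate for 9587.58 is 30.5%.
Duty = €196,717.64 × 30.5% = €59,998.88.
Line 2 (3288.45, Astos, 1,309 kg, €324,304.75):
Base rate for 3288.45 is 20.5%.
Origin Astos is the FTA partner but 3288.45 is not on the preference list; base rate stands.
Duty = €324,304.75 × 20.5% = €66,482.47.
Line 3 (3097.55, Vinar, 907 units, €40,624.53):
Base rate for 3097.55 is 9%.
3097.55 has an FTA preferential rate, but origin Vinar is not Astos; base rate stands.
The additional-duty order on 3097.55 targets Junoria, not Vinar; it does not apply.
Duty = €40,624.53 × 9% = €3,656.21.
Total = €59,998.88 + €66,482.47 + €3,656.21 = €130,137.56.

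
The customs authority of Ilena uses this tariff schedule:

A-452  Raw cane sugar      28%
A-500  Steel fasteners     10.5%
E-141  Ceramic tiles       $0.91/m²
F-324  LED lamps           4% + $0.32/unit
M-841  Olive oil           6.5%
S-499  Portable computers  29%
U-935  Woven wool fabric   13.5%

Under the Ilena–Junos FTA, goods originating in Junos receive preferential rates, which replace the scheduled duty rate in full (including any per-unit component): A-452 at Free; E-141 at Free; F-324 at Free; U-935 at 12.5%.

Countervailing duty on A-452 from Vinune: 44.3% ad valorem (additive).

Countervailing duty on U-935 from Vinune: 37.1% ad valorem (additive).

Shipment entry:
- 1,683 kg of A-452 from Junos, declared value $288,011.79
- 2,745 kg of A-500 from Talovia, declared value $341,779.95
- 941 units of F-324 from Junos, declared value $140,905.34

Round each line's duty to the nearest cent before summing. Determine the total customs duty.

$35,886.89

Line 1 (A-452, Junos, 1,683 kg, $288,011.79):
Base rate for A-452 is 28%.
Origin Junos qualifies under the Ilena–Junos agreement and A-452 is covered: preferential rate Free applies instead.
The additional-duty order on A-452 targets Vinune, not Junos; it does not apply.
Duty = $288,011.79 × 0% = $0.00.
Line 2 (A-500, Talovia, 2,745 kg, $341,779.95):
Base rate for A-500 is 10.5%.
Duty = $341,779.95 × 10.5% = $35,886.89.
Line 3 (F-324, Junos, 941 units, $140,905.34):
Base rate for F-324 is 4% + $0.32/unit.
Origin Junos qualifies under the Ilena–Junos agreement and F-324 is covered: preferential rate Free applies instead.
Duty = $140,905.34 × 0% = $0.00.
Total = $0.00 + $35,886.89 + $0.00 = $35,886.89.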